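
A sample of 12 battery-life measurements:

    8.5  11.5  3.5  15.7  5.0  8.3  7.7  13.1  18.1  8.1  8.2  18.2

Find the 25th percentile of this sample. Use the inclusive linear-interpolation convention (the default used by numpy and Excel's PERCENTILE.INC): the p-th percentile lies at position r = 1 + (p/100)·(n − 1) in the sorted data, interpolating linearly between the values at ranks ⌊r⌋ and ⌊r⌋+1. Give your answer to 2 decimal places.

8.00

Sorted: 3.5, 5.0, 7.7, 8.1, 8.2, 8.3, 8.5, 11.5, 13.1, 15.7, 18.1, 18.2.
n = 12.
r = 1 + (25/100)·(12 − 1) = 1 + 2.75 = 3.75.
Rank 3 is 7.7 and rank 4 is 8.1.
Interpolate: 7.7 + 0.75·(8.1 − 7.7) = 7.7 + 0.75·0.4 = 8.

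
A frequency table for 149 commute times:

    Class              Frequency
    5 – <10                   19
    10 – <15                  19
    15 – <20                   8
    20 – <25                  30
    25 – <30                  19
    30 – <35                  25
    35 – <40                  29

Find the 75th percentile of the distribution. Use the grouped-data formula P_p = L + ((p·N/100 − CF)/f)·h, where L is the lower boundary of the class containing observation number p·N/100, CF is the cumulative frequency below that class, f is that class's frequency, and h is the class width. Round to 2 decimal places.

N = 149; target position k = 75/100 · 149 = 111.75.
Cumulative frequencies: 19, 38, 46, 76, 95, 120, 149.
Observation 111.75 falls in the class 30 – <35.
L = 30, CF = 95, f = 25, h = 5.
P75 = 30 + ((111.75 − 95)/25)·5 = 30 + 3.35 = 33.35.

33.35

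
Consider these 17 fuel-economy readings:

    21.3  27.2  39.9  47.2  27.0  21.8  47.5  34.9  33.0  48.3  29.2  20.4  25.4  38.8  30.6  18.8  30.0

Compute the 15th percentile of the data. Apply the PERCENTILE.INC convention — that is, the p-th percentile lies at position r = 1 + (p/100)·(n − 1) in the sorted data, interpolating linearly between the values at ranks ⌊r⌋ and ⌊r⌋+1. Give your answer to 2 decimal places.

21.50

Sorted: 18.8, 20.4, 21.3, 21.8, 25.4, 27.0, 27.2, 29.2, 30.0, 30.6, 33.0, 34.9, 38.8, 39.9, 47.2, 47.5, 48.3.
n = 17.
r = 1 + (15/100)·(17 − 1) = 1 + 2.4 = 3.4.
Rank 3 is 21.3 and rank 4 is 21.8.
Interpolate: 21.3 + 0.4·(21.8 − 21.3) = 21.3 + 0.4·0.5 = 21.5.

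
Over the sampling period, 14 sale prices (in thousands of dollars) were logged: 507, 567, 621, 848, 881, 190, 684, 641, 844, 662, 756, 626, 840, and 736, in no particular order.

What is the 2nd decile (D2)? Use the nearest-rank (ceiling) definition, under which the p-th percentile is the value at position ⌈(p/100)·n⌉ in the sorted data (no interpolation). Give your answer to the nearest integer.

567

Sorted: 190, 507, 567, 621, 626, 641, 662, 684, 736, 756, 840, 844, 848, 881.
n = 14.
Position = ⌈20/100 · 14⌉ = ⌈2.8⌉ = 3.
The value at rank 3 is 567.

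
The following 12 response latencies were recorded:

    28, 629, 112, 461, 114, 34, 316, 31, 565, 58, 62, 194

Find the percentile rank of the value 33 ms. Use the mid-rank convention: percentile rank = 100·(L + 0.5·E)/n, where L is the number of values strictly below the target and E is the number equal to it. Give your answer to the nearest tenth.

16.7

Sorted: 28, 31, 34, 58, 62, 112, 114, 194, 316, 461, 565, 629.
Count below 33: L = 2; count equal: E = 0; n = 12.
Percentile rank = 100·(2 + 0.5·0)/12 = 100·2/12 = 16.67.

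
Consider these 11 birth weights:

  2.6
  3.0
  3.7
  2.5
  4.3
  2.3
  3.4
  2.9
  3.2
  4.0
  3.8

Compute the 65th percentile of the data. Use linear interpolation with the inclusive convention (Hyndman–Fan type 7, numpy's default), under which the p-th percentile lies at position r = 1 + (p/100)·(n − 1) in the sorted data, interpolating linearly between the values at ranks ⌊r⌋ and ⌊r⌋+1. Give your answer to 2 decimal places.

3.55

Sorted: 2.3, 2.5, 2.6, 2.9, 3.0, 3.2, 3.4, 3.7, 3.8, 4.0, 4.3.
n = 11.
r = 1 + (65/100)·(11 − 1) = 1 + 6.5 = 7.5.
Rank 7 is 3.4 and rank 8 is 3.7.
Interpolate: 3.4 + 0.5·(3.7 − 3.4) = 3.4 + 0.5·0.3 = 3.55.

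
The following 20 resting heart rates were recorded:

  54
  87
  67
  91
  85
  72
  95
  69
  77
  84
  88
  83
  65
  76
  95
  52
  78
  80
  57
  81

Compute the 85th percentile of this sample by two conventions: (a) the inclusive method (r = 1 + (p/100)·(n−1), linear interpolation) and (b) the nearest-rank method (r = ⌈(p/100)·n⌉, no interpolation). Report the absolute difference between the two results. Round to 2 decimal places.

Sorted: 52, 54, 57, 65, 67, 69, 72, 76, 77, 78, 80, 81, 83, 84, 85, 87, 88, 91, 95, 95.
n = 20.
(a) r = 17.15; between ranks 17 (88) and 18 (91): 88.45.
(b) the nearest-rank method: rank 17 → 88.
|88.45 − 88| = 0.45.

0.45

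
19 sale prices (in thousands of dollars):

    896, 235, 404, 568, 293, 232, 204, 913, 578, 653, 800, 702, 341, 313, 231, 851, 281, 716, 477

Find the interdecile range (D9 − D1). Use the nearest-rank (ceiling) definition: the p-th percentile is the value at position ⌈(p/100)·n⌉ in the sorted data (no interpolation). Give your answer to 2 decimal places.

665.00

Sorted: 204, 231, 232, 235, 281, 293, 313, 341, 404, 477, 568, 578, 653, 702, 716, 800, 851, 896, 913.
n = 19.
P10: rank ⌈10/100·19⌉ = 2 → 231.
P90: rank ⌈90/100·19⌉ = 18 → 896.
Difference: 896 − 231 = 665.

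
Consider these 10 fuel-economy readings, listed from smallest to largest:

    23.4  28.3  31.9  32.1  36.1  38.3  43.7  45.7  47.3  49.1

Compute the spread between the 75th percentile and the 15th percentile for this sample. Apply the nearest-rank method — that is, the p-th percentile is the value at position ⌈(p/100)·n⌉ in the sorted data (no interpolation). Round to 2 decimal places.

17.40

n = 10.
P15: rank ⌈15/100·10⌉ = 2 → 28.3.
P75: rank ⌈75/100·10⌉ = 8 → 45.7.
Difference: 45.7 − 28.3 = 17.4.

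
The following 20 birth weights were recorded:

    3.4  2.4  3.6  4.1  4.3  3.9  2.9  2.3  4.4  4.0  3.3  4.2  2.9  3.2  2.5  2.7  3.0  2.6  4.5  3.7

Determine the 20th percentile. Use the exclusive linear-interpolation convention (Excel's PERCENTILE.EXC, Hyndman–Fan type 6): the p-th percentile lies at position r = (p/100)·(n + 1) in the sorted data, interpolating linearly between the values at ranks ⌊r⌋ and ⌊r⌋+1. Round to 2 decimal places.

2.62

Sorted: 2.3, 2.4, 2.5, 2.6, 2.7, 2.9, 2.9, 3.0, 3.2, 3.3, 3.4, 3.6, 3.7, 3.9, 4.0, 4.1, 4.2, 4.3, 4.4, 4.5.
n = 20.
r = (20/100)·(20 + 1) = 4.2.
Rank 4 is 2.6 and rank 5 is 2.7.
Interpolate: 2.6 + 0.2·(2.7 − 2.6) = 2.6 + 0.2·0.1 = 2.62.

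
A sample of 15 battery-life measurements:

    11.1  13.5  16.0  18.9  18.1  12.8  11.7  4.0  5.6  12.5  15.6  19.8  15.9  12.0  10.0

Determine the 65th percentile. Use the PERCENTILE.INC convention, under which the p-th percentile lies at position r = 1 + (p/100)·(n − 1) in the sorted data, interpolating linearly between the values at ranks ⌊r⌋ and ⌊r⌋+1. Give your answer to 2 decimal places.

Sorted: 4.0, 5.6, 10.0, 11.1, 11.7, 12.0, 12.5, 12.8, 13.5, 15.6, 15.9, 16.0, 18.1, 18.9, 19.8.
n = 15.
r = 1 + (65/100)·(15 − 1) = 1 + 9.1 = 10.1.
Rank 10 is 15.6 and rank 11 is 15.9.
Interpolate: 15.6 + 0.1·(15.9 − 15.6) = 15.6 + 0.1·0.3 = 15.63.

15.63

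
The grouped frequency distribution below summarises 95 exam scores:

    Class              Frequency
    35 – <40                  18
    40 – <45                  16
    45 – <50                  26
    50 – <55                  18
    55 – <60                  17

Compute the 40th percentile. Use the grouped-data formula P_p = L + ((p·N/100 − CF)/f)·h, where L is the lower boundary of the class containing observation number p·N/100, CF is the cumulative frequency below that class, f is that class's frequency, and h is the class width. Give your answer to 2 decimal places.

45.77

N = 95; target position k = 40/100 · 95 = 38.
Cumulative frequencies: 18, 34, 60, 78, 95.
Observation 38 falls in the class 45 – <50.
L = 45, CF = 34, f = 26, h = 5.
P40 = 45 + ((38 − 34)/26)·5 = 45 + 0.769231 = 45.7692.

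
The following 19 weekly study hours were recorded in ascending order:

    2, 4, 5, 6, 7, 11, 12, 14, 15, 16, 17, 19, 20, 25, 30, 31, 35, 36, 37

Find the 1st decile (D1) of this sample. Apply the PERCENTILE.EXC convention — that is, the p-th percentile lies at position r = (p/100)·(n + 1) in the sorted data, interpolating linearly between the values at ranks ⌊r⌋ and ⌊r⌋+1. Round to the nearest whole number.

4

n = 19.
r = (10/100)·(19 + 1) = 2.
r is an integer, so P10 is the value at rank 2: 4.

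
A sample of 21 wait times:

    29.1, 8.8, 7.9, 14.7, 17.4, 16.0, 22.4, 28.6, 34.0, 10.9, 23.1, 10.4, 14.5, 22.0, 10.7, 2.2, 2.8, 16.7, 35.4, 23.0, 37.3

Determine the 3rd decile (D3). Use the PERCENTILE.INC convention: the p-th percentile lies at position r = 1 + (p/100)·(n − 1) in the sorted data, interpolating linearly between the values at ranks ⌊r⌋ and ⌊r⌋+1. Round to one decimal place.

Sorted: 2.2, 2.8, 7.9, 8.8, 10.4, 10.7, 10.9, 14.5, 14.7, 16.0, 16.7, 17.4, 22.0, 22.4, 23.0, 23.1, 28.6, 29.1, 34.0, 35.4, 37.3.
n = 21.
r = 1 + (30/100)·(21 − 1) = 1 + 6 = 7.
r is an integer, so P30 is the value at rank 7: 10.9.

10.9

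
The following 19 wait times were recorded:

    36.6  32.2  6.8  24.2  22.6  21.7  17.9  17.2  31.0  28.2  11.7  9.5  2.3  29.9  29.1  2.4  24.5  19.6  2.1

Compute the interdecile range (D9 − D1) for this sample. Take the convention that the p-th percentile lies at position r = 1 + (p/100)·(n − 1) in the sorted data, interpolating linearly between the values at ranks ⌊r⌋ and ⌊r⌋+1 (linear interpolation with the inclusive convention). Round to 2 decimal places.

Sorted: 2.1, 2.3, 2.4, 6.8, 9.5, 11.7, 17.2, 17.9, 19.6, 21.7, 22.6, 24.2, 24.5, 28.2, 29.1, 29.9, 31.0, 32.2, 36.6.
n = 19.
P10: r = 2.8; ranks 2–3 are 2.3, 2.4; interpolating gives 2.38.
P90: r = 17.2; ranks 17–18 are 31.0, 32.2; interpolating gives 31.24.
Difference: 31.24 − 2.38 = 28.86.

28.86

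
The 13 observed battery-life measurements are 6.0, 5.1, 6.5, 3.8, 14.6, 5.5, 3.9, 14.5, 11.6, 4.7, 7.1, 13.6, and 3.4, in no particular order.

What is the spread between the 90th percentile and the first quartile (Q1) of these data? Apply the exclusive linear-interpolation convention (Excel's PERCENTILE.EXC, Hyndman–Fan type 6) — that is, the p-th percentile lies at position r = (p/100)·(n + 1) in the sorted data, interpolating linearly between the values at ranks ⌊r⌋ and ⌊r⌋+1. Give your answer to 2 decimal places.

Sorted: 3.4, 3.8, 3.9, 4.7, 5.1, 5.5, 6.0, 6.5, 7.1, 11.6, 13.6, 14.5, 14.6.
n = 13.
P25: r = 3.5; ranks 3–4 are 3.9, 4.7; interpolating gives 4.3.
P90: r = 12.6; ranks 12–13 are 14.5, 14.6; interpolating gives 14.56.
Difference: 14.56 − 4.3 = 10.26.

10.26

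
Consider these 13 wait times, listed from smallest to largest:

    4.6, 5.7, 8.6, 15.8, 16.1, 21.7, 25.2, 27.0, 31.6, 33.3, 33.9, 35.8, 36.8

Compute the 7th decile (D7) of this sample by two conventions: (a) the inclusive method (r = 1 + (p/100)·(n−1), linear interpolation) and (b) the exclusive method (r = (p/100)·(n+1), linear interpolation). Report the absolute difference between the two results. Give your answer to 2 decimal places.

0.68

n = 13.
(a) r = 9.4; between ranks 9 (31.6) and 10 (33.3): 32.28.
(b) r = 9.8; between ranks 9 (31.6) and 10 (33.3): 32.96.
|32.28 − 32.96| = 0.68.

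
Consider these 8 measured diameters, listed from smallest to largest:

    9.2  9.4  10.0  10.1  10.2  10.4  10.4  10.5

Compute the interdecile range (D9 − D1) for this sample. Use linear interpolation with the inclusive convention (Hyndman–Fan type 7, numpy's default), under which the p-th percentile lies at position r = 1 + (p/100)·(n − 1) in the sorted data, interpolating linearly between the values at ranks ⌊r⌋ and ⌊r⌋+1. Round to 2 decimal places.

1.09

n = 8.
P10: r = 1.7; ranks 1–2 are 9.2, 9.4; interpolating gives 9.34.
P90: r = 7.3; ranks 7–8 are 10.4, 10.5; interpolating gives 10.43.
Difference: 10.43 − 9.34 = 1.09.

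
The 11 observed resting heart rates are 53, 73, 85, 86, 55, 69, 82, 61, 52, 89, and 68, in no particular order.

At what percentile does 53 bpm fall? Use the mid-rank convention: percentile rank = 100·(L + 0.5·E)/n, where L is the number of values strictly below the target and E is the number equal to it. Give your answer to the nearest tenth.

Sorted: 52, 53, 55, 61, 68, 69, 73, 82, 85, 86, 89.
Count below 53: L = 1; count equal: E = 1; n = 11.
Percentile rank = 100·(1 + 0.5·1)/11 = 100·1.5/11 = 13.64.

13.6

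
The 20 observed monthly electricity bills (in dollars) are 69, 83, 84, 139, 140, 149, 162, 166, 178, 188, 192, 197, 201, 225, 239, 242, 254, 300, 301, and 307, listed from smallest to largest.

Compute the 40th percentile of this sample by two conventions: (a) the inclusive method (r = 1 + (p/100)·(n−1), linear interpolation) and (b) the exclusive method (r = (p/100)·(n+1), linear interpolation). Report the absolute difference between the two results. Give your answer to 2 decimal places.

n = 20.
(a) r = 8.6; between ranks 8 (166) and 9 (178): 173.2.
(b) r = 8.4; between ranks 8 (166) and 9 (178): 170.8.
|173.2 − 170.8| = 2.4.

2.40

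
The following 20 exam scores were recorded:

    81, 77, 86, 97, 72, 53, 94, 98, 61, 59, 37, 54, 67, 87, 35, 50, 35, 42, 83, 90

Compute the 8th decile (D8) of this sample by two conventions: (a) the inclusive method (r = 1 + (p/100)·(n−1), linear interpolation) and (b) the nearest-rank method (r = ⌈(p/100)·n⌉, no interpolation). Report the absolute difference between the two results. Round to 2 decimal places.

0.60

Sorted: 35, 35, 37, 42, 50, 53, 54, 59, 61, 67, 72, 77, 81, 83, 86, 87, 90, 94, 97, 98.
n = 20.
(a) r = 16.2; between ranks 16 (87) and 17 (90): 87.6.
(b) the nearest-rank method: rank 16 → 87.
|87.6 − 87| = 0.6.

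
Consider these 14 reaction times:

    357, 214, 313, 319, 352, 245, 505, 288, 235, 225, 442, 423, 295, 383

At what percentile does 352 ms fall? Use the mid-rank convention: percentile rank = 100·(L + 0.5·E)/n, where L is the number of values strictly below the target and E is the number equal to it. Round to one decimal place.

Sorted: 214, 225, 235, 245, 288, 295, 313, 319, 352, 357, 383, 423, 442, 505.
Count below 352: L = 8; count equal: E = 1; n = 14.
Percentile rank = 100·(8 + 0.5·1)/14 = 100·8.5/14 = 60.71.

60.7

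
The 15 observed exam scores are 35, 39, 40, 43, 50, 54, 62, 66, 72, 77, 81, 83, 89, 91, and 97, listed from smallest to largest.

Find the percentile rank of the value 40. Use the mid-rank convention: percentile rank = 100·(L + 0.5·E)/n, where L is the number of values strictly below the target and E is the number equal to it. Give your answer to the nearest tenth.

16.7

Count below 40: L = 2; count equal: E = 1; n = 15.
Percentile rank = 100·(2 + 0.5·1)/15 = 100·2.5/15 = 16.67.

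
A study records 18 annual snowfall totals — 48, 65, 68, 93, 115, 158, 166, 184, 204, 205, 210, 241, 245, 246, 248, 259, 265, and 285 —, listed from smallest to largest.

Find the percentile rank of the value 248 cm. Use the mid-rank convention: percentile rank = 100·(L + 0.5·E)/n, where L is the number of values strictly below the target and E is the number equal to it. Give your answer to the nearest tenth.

Count below 248: L = 14; count equal: E = 1; n = 18.
Percentile rank = 100·(14 + 0.5·1)/18 = 100·14.5/18 = 80.56.

80.6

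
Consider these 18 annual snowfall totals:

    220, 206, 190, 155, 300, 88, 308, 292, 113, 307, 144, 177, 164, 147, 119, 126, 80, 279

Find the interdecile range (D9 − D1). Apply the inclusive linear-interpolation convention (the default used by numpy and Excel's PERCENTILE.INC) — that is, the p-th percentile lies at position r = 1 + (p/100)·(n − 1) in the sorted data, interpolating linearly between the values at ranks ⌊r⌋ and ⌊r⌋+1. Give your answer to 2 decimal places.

196.60

Sorted: 80, 88, 113, 119, 126, 144, 147, 155, 164, 177, 190, 206, 220, 279, 292, 300, 307, 308.
n = 18.
P10: r = 2.7; ranks 2–3 are 88, 113; interpolating gives 105.5.
P90: r = 16.3; ranks 16–17 are 300, 307; interpolating gives 302.1.
Difference: 302.1 − 105.5 = 196.6.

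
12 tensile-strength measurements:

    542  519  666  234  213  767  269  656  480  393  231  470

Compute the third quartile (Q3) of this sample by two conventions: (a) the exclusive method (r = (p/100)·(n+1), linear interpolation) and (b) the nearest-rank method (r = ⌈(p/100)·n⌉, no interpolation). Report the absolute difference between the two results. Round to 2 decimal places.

85.50

Sorted: 213, 231, 234, 269, 393, 470, 480, 519, 542, 656, 666, 767.
n = 12.
(a) r = 9.75; between ranks 9 (542) and 10 (656): 627.5.
(b) the nearest-rank method: rank 9 → 542.
|627.5 − 542| = 85.5.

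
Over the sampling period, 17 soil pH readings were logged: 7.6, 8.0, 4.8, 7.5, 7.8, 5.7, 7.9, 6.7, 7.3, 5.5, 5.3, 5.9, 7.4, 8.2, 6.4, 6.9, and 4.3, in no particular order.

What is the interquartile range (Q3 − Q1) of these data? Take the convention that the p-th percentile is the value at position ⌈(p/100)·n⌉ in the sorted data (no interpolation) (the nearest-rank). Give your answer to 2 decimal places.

1.90

Sorted: 4.3, 4.8, 5.3, 5.5, 5.7, 5.9, 6.4, 6.7, 6.9, 7.3, 7.4, 7.5, 7.6, 7.8, 7.9, 8.0, 8.2.
n = 17.
P25: rank ⌈25/100·17⌉ = 5 → 5.7.
P75: rank ⌈75/100·17⌉ = 13 → 7.6.
Difference: 7.6 − 5.7 = 1.9.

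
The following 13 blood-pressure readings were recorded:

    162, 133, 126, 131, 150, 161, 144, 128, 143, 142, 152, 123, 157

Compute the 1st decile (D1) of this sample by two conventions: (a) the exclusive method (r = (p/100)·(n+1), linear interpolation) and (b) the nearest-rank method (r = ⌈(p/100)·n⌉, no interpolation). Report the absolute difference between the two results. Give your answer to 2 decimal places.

1.80

Sorted: 123, 126, 128, 131, 133, 142, 143, 144, 150, 152, 157, 161, 162.
n = 13.
(a) r = 1.4; between ranks 1 (123) and 2 (126): 124.2.
(b) the nearest-rank method: rank 2 → 126.
|124.2 − 126| = 1.8.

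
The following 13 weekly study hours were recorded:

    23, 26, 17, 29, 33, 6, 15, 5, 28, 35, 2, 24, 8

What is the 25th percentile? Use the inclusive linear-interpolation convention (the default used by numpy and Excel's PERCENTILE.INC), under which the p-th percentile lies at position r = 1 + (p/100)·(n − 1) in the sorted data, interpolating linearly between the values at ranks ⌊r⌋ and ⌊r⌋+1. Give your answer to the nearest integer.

8

Sorted: 2, 5, 6, 8, 15, 17, 23, 24, 26, 28, 29, 33, 35.
n = 13.
r = 1 + (25/100)·(13 − 1) = 1 + 3 = 4.
r is an integer, so P25 is the value at rank 4: 8.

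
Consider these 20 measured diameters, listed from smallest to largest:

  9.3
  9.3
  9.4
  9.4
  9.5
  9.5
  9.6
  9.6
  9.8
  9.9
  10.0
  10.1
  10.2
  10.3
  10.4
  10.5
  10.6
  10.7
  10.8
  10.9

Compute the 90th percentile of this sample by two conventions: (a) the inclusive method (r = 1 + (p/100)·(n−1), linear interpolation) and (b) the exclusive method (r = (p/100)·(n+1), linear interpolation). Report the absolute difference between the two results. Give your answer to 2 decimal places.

0.08

n = 20.
(a) r = 18.1; between ranks 18 (10.7) and 19 (10.8): 10.71.
(b) r = 18.9; between ranks 18 (10.7) and 19 (10.8): 10.79.
|10.71 − 10.79| = 0.08.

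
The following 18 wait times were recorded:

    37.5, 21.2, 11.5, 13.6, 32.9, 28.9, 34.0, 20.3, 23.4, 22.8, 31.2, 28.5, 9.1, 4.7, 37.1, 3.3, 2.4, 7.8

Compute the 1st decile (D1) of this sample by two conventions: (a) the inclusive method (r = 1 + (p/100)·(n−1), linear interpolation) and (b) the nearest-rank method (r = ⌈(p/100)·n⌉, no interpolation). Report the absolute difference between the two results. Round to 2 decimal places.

Sorted: 2.4, 3.3, 4.7, 7.8, 9.1, 11.5, 13.6, 20.3, 21.2, 22.8, 23.4, 28.5, 28.9, 31.2, 32.9, 34.0, 37.1, 37.5.
n = 18.
(a) r = 2.7; between ranks 2 (3.3) and 3 (4.7): 4.28.
(b) the nearest-rank method: rank 2 → 3.3.
|4.28 − 3.3| = 0.98.

0.98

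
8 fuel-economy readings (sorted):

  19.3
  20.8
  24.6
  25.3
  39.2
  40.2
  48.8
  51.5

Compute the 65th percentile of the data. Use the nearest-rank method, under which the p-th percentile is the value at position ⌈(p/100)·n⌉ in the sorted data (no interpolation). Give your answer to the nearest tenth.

n = 8.
Position = ⌈65/100 · 8⌉ = ⌈5.2⌉ = 6.
The value at rank 6 is 40.2.

40.2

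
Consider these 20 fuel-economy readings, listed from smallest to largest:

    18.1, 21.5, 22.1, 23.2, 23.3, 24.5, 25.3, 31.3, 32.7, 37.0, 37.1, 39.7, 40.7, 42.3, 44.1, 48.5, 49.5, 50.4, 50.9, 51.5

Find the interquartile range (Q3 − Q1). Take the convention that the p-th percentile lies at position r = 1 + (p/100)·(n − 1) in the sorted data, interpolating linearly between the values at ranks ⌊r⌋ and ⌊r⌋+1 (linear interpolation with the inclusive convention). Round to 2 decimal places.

n = 20.
P25: r = 5.75; ranks 5–6 are 23.3, 24.5; interpolating gives 24.2.
P75: r = 15.25; ranks 15–16 are 44.1, 48.5; interpolating gives 45.2.
Difference: 45.2 − 24.2 = 21.

21.00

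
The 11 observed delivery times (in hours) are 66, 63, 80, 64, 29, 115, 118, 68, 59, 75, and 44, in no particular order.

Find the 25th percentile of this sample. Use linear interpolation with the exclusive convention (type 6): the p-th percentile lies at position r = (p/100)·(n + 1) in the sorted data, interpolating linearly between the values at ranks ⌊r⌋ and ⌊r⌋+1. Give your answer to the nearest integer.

59

Sorted: 29, 44, 59, 63, 64, 66, 68, 75, 80, 115, 118.
n = 11.
r = (25/100)·(11 + 1) = 3.
r is an integer, so P25 is the value at rank 3: 59.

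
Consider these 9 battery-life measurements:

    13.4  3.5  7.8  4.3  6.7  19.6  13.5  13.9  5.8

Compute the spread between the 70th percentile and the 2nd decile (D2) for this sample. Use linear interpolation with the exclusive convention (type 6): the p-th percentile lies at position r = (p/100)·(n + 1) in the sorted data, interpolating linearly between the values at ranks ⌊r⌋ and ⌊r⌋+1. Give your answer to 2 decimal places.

Sorted: 3.5, 4.3, 5.8, 6.7, 7.8, 13.4, 13.5, 13.9, 19.6.
n = 9.
P20: r = 2 (integer) → 4.3.
P70: r = 7 (integer) → 13.5.
Difference: 13.5 − 4.3 = 9.2.

9.20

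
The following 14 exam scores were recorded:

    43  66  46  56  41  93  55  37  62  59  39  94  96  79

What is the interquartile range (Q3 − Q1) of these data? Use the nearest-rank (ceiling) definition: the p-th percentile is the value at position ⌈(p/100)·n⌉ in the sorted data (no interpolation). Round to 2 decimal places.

36.00

Sorted: 37, 39, 41, 43, 46, 55, 56, 59, 62, 66, 79, 93, 94, 96.
n = 14.
P25: rank ⌈25/100·14⌉ = 4 → 43.
P75: rank ⌈75/100·14⌉ = 11 → 79.
Difference: 79 − 43 = 36.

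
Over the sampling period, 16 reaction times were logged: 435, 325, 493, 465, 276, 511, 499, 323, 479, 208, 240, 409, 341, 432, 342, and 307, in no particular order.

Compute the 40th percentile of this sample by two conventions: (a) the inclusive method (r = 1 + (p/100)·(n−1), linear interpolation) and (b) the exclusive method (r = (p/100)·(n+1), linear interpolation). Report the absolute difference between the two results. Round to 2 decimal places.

Sorted: 208, 240, 276, 307, 323, 325, 341, 342, 409, 432, 435, 465, 479, 493, 499, 511.
n = 16.
(a) r = 7 → value at rank 7 = 341.
(b) r = 6.8; between ranks 6 (325) and 7 (341): 337.8.
|341 − 337.8| = 3.2.

3.20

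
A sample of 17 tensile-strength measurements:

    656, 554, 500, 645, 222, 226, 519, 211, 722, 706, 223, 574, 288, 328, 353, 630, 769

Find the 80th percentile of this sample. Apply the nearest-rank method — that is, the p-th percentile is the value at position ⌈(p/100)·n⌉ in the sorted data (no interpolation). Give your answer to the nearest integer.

656

Sorted: 211, 222, 223, 226, 288, 328, 353, 500, 519, 554, 574, 630, 645, 656, 706, 722, 769.
n = 17.
Position = ⌈80/100 · 17⌉ = ⌈13.6⌉ = 14.
The value at rank 14 is 656.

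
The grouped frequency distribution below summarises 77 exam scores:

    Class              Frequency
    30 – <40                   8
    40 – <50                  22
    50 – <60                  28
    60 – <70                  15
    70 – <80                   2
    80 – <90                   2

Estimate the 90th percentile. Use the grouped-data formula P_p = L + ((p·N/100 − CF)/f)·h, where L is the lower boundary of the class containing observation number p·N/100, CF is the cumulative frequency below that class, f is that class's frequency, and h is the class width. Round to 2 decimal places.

N = 77; target position k = 90/100 · 77 = 69.3.
Cumulative frequencies: 8, 30, 58, 73, 75, 77.
Observation 69.3 falls in the class 60 – <70.
L = 60, CF = 58, f = 15, h = 10.
P90 = 60 + ((69.3 − 58)/15)·10 = 60 + 7.53333 = 67.5333.

67.53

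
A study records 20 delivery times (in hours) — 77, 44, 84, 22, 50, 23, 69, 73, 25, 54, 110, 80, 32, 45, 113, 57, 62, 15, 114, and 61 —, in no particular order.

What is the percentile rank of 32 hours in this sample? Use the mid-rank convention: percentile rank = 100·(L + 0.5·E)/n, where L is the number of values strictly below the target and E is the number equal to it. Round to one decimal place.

22.5

Sorted: 15, 22, 23, 25, 32, 44, 45, 50, 54, 57, 61, 62, 69, 73, 77, 80, 84, 110, 113, 114.
Count below 32: L = 4; count equal: E = 1; n = 20.
Percentile rank = 100·(4 + 0.5·1)/20 = 100·4.5/20 = 22.5.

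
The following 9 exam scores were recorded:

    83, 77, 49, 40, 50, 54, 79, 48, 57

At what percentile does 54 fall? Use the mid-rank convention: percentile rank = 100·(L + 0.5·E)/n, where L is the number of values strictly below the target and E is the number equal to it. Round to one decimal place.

Sorted: 40, 48, 49, 50, 54, 57, 77, 79, 83.
Count below 54: L = 4; count equal: E = 1; n = 9.
Percentile rank = 100·(4 + 0.5·1)/9 = 100·4.5/9 = 50.

50.0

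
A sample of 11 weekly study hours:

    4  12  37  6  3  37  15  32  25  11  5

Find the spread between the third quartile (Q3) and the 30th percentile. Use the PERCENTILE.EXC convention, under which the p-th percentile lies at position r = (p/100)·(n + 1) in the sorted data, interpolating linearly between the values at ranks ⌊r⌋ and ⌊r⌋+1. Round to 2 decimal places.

26.40

Sorted: 3, 4, 5, 6, 11, 12, 15, 25, 32, 37, 37.
n = 11.
P30: r = 3.6; ranks 3–4 are 5, 6; interpolating gives 5.6.
P75: r = 9 (integer) → 32.
Difference: 32 − 5.6 = 26.4.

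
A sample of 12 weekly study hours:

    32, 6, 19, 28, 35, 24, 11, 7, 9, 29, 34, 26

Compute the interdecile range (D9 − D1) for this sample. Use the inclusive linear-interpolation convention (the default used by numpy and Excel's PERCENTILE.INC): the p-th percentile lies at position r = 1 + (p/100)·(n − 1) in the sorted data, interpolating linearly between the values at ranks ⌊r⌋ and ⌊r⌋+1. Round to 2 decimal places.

26.60

Sorted: 6, 7, 9, 11, 19, 24, 26, 28, 29, 32, 34, 35.
n = 12.
P10: r = 2.1; ranks 2–3 are 7, 9; interpolating gives 7.2.
P90: r = 10.9; ranks 10–11 are 32, 34; interpolating gives 33.8.
Difference: 33.8 − 7.2 = 26.6.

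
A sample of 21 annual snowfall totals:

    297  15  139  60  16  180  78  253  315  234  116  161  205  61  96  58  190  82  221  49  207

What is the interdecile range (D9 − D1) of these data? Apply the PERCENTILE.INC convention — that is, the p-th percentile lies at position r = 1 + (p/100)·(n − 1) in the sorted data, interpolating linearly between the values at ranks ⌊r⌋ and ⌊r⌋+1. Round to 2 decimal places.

204.00

Sorted: 15, 16, 49, 58, 60, 61, 78, 82, 96, 116, 139, 161, 180, 190, 205, 207, 221, 234, 253, 297, 315.
n = 21.
P10: r = 3 (integer) → 49.
P90: r = 19 (integer) → 253.
Difference: 253 − 49 = 204.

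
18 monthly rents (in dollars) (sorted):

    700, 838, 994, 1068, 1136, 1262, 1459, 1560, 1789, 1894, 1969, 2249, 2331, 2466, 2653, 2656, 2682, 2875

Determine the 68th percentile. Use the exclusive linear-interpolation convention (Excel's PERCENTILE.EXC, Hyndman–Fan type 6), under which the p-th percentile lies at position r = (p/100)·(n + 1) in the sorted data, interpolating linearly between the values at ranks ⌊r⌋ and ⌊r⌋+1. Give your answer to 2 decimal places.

2324.44

n = 18.
r = (68/100)·(18 + 1) = 12.92.
Rank 12 is 2249 and rank 13 is 2331.
Interpolate: 2249 + 0.92·(2331 − 2249) = 2249 + 0.92·82 = 2324.44.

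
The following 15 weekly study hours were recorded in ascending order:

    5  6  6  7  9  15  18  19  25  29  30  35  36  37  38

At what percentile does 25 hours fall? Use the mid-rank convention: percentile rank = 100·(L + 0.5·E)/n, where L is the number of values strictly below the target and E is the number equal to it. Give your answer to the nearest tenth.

56.7

Count below 25: L = 8; count equal: E = 1; n = 15.
Percentile rank = 100·(8 + 0.5·1)/15 = 100·8.5/15 = 56.67.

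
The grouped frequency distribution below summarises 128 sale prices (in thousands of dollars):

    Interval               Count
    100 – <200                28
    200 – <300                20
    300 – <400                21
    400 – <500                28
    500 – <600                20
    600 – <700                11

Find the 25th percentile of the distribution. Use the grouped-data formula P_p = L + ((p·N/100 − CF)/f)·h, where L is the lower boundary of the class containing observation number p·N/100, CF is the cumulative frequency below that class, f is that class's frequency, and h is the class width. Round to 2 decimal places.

N = 128; target position k = 25/100 · 128 = 32.
Cumulative frequencies: 28, 48, 69, 97, 117, 128.
Observation 32 falls in the class 200 – <300.
L = 200, CF = 28, f = 20, h = 100.
P25 = 200 + ((32 − 28)/20)·100 = 200 + 20 = 220.

220.00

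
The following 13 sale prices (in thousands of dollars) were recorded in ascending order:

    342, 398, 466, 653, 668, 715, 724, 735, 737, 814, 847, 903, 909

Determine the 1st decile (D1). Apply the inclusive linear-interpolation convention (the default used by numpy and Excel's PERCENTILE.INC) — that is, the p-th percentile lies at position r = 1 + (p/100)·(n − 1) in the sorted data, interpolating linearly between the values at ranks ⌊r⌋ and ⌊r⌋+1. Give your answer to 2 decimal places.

n = 13.
r = 1 + (10/100)·(13 − 1) = 1 + 1.2 = 2.2.
Rank 2 is 398 and rank 3 is 466.
Interpolate: 398 + 0.2·(466 − 398) = 398 + 0.2·68 = 411.6.

411.60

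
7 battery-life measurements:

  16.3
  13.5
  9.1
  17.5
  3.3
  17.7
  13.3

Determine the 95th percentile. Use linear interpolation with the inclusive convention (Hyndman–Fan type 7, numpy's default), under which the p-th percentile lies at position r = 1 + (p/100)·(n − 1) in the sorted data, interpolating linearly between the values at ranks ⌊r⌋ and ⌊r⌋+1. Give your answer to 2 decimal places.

17.64

Sorted: 3.3, 9.1, 13.3, 13.5, 16.3, 17.5, 17.7.
n = 7.
r = 1 + (95/100)·(7 − 1) = 1 + 5.7 = 6.7.
Rank 6 is 17.5 and rank 7 is 17.7.
Interpolate: 17.5 + 0.7·(17.7 − 17.5) = 17.5 + 0.7·0.2 = 17.64.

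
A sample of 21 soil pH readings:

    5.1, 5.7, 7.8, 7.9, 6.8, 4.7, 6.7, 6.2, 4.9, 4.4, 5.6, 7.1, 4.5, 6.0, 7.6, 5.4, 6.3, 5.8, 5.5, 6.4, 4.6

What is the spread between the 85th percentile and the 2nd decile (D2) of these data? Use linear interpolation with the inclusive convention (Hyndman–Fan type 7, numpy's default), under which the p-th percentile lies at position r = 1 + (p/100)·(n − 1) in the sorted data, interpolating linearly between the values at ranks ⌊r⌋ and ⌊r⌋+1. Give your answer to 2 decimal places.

Sorted: 4.4, 4.5, 4.6, 4.7, 4.9, 5.1, 5.4, 5.5, 5.6, 5.7, 5.8, 6.0, 6.2, 6.3, 6.4, 6.7, 6.8, 7.1, 7.6, 7.8, 7.9.
n = 21.
P20: r = 5 (integer) → 4.9.
P85: r = 18 (integer) → 7.1.
Difference: 7.1 − 4.9 = 2.2.

2.20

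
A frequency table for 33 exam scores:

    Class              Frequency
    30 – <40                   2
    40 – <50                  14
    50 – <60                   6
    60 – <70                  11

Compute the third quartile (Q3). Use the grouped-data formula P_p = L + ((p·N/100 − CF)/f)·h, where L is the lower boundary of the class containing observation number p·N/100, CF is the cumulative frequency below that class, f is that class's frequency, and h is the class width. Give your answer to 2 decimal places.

N = 33; target position k = 75/100 · 33 = 24.75.
Cumulative frequencies: 2, 16, 22, 33.
Observation 24.75 falls in the class 60 – <70.
L = 60, CF = 22, f = 11, h = 10.
P75 = 60 + ((24.75 − 22)/11)·10 = 60 + 2.5 = 62.5.

62.50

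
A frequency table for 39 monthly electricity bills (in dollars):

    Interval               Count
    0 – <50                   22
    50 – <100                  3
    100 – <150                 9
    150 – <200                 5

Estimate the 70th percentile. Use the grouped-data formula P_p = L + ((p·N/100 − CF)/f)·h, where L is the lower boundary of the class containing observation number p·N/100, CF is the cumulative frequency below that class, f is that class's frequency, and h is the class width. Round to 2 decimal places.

N = 39; target position k = 70/100 · 39 = 27.3.
Cumulative frequencies: 22, 25, 34, 39.
Observation 27.3 falls in the class 100 – <150.
L = 100, CF = 25, f = 9, h = 50.
P70 = 100 + ((27.3 − 25)/9)·50 = 100 + 12.7778 = 112.778.

112.78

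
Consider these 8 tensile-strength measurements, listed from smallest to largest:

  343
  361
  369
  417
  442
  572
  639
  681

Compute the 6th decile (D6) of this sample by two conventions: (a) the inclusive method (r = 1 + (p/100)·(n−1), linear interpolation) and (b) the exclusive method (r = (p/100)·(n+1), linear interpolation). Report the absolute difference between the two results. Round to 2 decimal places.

26.00

n = 8.
(a) r = 5.2; between ranks 5 (442) and 6 (572): 468.
(b) r = 5.4; between ranks 5 (442) and 6 (572): 494.
|468 − 494| = 26.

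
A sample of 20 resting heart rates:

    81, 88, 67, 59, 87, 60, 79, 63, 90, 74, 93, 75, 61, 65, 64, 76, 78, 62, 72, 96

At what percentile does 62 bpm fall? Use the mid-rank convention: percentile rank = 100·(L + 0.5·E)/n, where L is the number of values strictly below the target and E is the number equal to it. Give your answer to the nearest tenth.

Sorted: 59, 60, 61, 62, 63, 64, 65, 67, 72, 74, 75, 76, 78, 79, 81, 87, 88, 90, 93, 96.
Count below 62: L = 3; count equal: E = 1; n = 20.
Percentile rank = 100·(3 + 0.5·1)/20 = 100·3.5/20 = 17.5.

17.5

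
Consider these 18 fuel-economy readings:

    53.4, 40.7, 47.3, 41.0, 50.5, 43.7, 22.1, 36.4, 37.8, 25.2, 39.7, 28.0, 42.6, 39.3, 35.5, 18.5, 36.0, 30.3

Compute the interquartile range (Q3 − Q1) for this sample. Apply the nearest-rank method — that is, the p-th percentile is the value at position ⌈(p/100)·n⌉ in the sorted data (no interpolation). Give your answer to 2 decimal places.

Sorted: 18.5, 22.1, 25.2, 28.0, 30.3, 35.5, 36.0, 36.4, 37.8, 39.3, 39.7, 40.7, 41.0, 42.6, 43.7, 47.3, 50.5, 53.4.
n = 18.
P25: rank ⌈25/100·18⌉ = 5 → 30.3.
P75: rank ⌈75/100·18⌉ = 14 → 42.6.
Difference: 42.6 − 30.3 = 12.3.

12.30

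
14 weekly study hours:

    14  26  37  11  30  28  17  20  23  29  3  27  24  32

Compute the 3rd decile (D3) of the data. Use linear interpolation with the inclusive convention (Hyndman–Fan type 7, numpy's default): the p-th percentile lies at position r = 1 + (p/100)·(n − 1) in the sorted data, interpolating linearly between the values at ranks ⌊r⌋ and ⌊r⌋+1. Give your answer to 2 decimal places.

Sorted: 3, 11, 14, 17, 20, 23, 24, 26, 27, 28, 29, 30, 32, 37.
n = 14.
r = 1 + (30/100)·(14 − 1) = 1 + 3.9 = 4.9.
Rank 4 is 17 and rank 5 is 20.
Interpolate: 17 + 0.9·(20 − 17) = 17 + 0.9·3 = 19.7.

19.70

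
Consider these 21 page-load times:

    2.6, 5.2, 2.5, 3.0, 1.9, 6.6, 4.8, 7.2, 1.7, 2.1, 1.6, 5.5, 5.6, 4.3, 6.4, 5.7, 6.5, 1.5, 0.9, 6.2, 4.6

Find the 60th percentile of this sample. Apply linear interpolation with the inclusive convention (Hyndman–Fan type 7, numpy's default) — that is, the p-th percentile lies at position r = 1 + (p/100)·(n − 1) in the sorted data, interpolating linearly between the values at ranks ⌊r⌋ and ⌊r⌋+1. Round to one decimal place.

5.2

Sorted: 0.9, 1.5, 1.6, 1.7, 1.9, 2.1, 2.5, 2.6, 3.0, 4.3, 4.6, 4.8, 5.2, 5.5, 5.6, 5.7, 6.2, 6.4, 6.5, 6.6, 7.2.
n = 21.
r = 1 + (60/100)·(21 − 1) = 1 + 12 = 13.
r is an integer, so P60 is the value at rank 13: 5.2.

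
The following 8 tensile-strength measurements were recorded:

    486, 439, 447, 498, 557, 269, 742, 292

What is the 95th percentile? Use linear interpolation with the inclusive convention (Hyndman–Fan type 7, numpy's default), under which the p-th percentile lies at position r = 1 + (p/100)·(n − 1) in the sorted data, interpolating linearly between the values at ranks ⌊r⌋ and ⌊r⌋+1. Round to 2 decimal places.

Sorted: 269, 292, 439, 447, 486, 498, 557, 742.
n = 8.
r = 1 + (95/100)·(8 − 1) = 1 + 6.65 = 7.65.
Rank 7 is 557 and rank 8 is 742.
Interpolate: 557 + 0.65·(742 − 557) = 557 + 0.65·185 = 677.25.

677.25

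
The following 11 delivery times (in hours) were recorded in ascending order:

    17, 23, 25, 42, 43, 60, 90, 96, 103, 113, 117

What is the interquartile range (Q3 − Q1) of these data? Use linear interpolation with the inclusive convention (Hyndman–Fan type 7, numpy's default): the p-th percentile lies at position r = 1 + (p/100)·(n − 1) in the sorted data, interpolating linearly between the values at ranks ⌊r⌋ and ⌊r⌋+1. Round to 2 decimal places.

n = 11.
P25: r = 3.5; ranks 3–4 are 25, 42; interpolating gives 33.5.
P75: r = 8.5; ranks 8–9 are 96, 103; interpolating gives 99.5.
Difference: 99.5 − 33.5 = 66.

66.00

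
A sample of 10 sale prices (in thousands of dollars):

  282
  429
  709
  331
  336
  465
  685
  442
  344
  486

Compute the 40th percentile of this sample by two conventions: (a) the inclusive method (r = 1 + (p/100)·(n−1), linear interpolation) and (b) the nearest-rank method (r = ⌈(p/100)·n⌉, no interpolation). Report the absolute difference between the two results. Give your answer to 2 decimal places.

Sorted: 282, 331, 336, 344, 429, 442, 465, 486, 685, 709.
n = 10.
(a) r = 4.6; between ranks 4 (344) and 5 (429): 395.
(b) the nearest-rank method: rank 4 → 344.
|395 − 344| = 51.

51.00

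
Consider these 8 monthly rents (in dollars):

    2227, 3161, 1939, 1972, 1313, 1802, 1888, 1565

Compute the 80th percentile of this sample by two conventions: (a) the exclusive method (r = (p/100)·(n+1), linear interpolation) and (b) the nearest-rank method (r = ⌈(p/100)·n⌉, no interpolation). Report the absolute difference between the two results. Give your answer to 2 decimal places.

Sorted: 1313, 1565, 1802, 1888, 1939, 1972, 2227, 3161.
n = 8.
(a) r = 7.2; between ranks 7 (2227) and 8 (3161): 2413.8.
(b) the nearest-rank method: rank 7 → 2227.
|2413.8 − 2227| = 186.8.

186.80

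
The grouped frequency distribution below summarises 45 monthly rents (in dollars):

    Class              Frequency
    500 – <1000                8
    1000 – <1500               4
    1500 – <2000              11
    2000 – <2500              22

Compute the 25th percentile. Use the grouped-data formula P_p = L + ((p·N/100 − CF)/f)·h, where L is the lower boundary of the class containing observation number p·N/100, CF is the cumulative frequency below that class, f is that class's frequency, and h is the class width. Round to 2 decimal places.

1406.25

N = 45; target position k = 25/100 · 45 = 11.25.
Cumulative frequencies: 8, 12, 23, 45.
Observation 11.25 falls in the class 1000 – <1500.
L = 1000, CF = 8, f = 4, h = 500.
P25 = 1000 + ((11.25 − 8)/4)·500 = 1000 + 406.25 = 1406.25.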